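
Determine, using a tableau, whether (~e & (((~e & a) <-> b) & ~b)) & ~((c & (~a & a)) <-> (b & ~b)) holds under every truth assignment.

Assume the negation and expand:
Initial set: {~((~e & (((~e & a) <-> b) & ~b)) & ~((c & (~a & a)) <-> (b & ~b)))}.
~((~e & (((~e & a) <-> b) & ~b)) & ~((c & (~a & a)) <-> (b & ~b))): β-rule — branch into ~(~e & (((~e & a) <-> b) & ~b))  //  ~~((c & (~a & a)) <-> (b & ~b)).
  branch 1 (add ~(~e & (((~e & a) <-> b) & ~b))):
    ~(~e & (((~e & a) <-> b) & ~b)): β-rule — branch into ~~e  //  ~(((~e & a) <-> b) & ~b).
      branch 1.1 (add ~~e):
        ○ open, literals {e=1}.
      branch 1.2 (add ~(((~e & a) <-> b) & ~b)):
        ~(((~e & a) <-> b) & ~b): β-rule — branch into ~((~e & a) <-> b)  //  ~~b.
          branch 1.2.1 (add ~((~e & a) <-> b)):
            ~((~e & a) <-> b): β-rule — branch into (~e & a), ~b  //  ~(~e & a), b.
              branch 1.2.1.1 (add (~e & a), ~b):
                (~e & a): α-rule — add ~e, a.
                ○ open, literals {a=1, b=0, e=0}.
              branch 1.2.1.2 (add ~(~e & a), b):
                ~(~e & a): β-rule — branch into ~~e  //  ~a.
                  branch 1.2.1.2.1 (add ~~e):
                    ○ open, literals {b=1, e=1}.
                  branch 1.2.1.2.2 (add ~a):
                    ○ open, literals {a=0, b=1}.
          branch 1.2.2 (add ~~b):
            ○ open, literals {b=1}.
  branch 2 (add ~~((c & (~a & a)) <-> (b & ~b))):
    ~~((c & (~a & a)) <-> (b & ~b)): β-rule — branch into (c & (~a & a)), (b & ~b)  //  ~(c & (~a & a)), ~(b & ~b).
      branch 2.1 (add (c & (~a & a)), (b & ~b)):
        (c & (~a & a)): α-rule — add c, (~a & a).
        (b & ~b): α-rule — add b, ~b.
        × closes — contains both b and ~b.
      branch 2.2 (add ~(c & (~a & a)), ~(b & ~b)):
        ~(c & (~a & a)): β-rule — branch into ~c  //  ~(~a & a).
          branch 2.2.1 (add ~c):
            ~(b & ~b): β-rule — branch into ~b  //  ~~b.
              branch 2.2.1.1 (add ~b):
                ○ open, literals {b=0, c=0}.
              branch 2.2.1.2 (add ~~b):
                ○ open, literals {b=1, c=0}.
          branch 2.2.2 (add ~(~a & a)):
            ~(b & ~b): β-rule — branch into ~b  //  ~~b.
              branch 2.2.2.1 (add ~b):
                ~(~a & a): β-rule — branch into ~~a  //  ~a.
                  branch 2.2.2.1.1 (add ~~a):
                    ○ open, literals {a=1, b=0}.
                  branch 2.2.2.1.2 (add ~a):
                    ○ open, literals {a=0, b=0}.
              branch 2.2.2.2 (add ~~b):
                ~(~a & a): β-rule — branch into ~~a  //  ~a.
                  branch 2.2.2.2.1 (add ~~a):
                    ○ open, literals {a=1, b=1}.
                  branch 2.2.2.2.2 (add ~a):
                    ○ open, literals {a=0, b=1}.
1 branch closed, 11 open.
An open branch gives a countermodel: e=1 (unmentioned atoms arbitrary); under it the original formula is false.

Not valid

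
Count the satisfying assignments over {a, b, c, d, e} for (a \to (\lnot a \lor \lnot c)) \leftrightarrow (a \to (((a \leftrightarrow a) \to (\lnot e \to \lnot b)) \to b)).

Initial set: {((a \to (\lnot a \lor \lnot c)) \leftrightarrow (a \to (((a \leftrightarrow a) \to (\lnot e \to \lnot b)) \to b)))}.
((a \to (\lnot a \lor \lnot c)) \leftrightarrow (a \to (((a \leftrightarrow a) \to (\lnot e \to \lnot b)) \to b))): β-rule — branch into (a \to (\lnot a \lor \lnot c)), (a \to (((a \leftrightarrow a) \to (\lnot e \to \lnot b)) \to b))  //  \lnot (a \to (\lnot a \lor \lnot c)), \lnot (a \to (((a \leftrightarrow a) \to (\lnot e \to \lnot b)) \to b)).
  branch 1 (add (a \to (\lnot a \lor \lnot c)), (a \to (((a \leftrightarrow a) \to (\lnot e \to \lnot b)) \to b))):
    (a \to (\lnot a \lor \lnot c)): β-rule — branch into \lnot a  //  (\lnot a \lor \lnot c).
      branch 1.1 (add \lnot a):
        (a \to (((a \leftrightarrow a) \to (\lnot e \to \lnot b)) \to b)): β-rule — branch into \lnot a  //  (((a \leftrightarrow a) \to (\lnot e \to \lnot b)) \to b).
          branch 1.1.1 (add \lnot a):
            ○ open, literals {a=F}.
          branch 1.1.2 (add (((a \leftrightarrow a) \to (\lnot e \to \lnot b)) \to b)):
            (((a \leftrightarrow a) \to (\lnot e \to \lnot b)) \to b): β-rule — branch into \lnot ((a \leftrightarrow a) \to (\lnot e \to \lnot b))  //  b.
              branch 1.1.2.1 (add \lnot ((a \leftrightarrow a) \to (\lnot e \to \lnot b))):
                \lnot ((a \leftrightarrow a) \to (\lnot e \to \lnot b)): α-rule — add (a \leftrightarrow a), \lnot (\lnot e \to \lnot b).
                \lnot (\lnot e \to \lnot b): α-rule — add \lnot e, \lnot \lnot b.
                (a \leftrightarrow a): β-rule — branch into a, a  //  \lnot a, \lnot a.
                  branch 1.1.2.1.1 (add a, a):
                    × closes — contains both a and \lnot a.
                  branch 1.1.2.1.2 (add \lnot a, \lnot a):
                    ○ open, literals {a=F, b=T, e=F}.
              branch 1.1.2.2 (add b):
                ○ open, literals {a=F, b=T}.
      branch 1.2 (add (\lnot a \lor \lnot c)):
        (a \to (((a \leftrightarrow a) \to (\lnot e \to \lnot b)) \to b)): β-rule — branch into \lnot a  //  (((a \leftrightarrow a) \to (\lnot e \to \lnot b)) \to b).
          branch 1.2.1 (add \lnot a):
            (\lnot a \lor \lnot c): β-rule — branch into \lnot a  //  \lnot c.
              branch 1.2.1.1 (add \lnot a):
                ○ open, literals {a=F}.
              branch 1.2.1.2 (add \lnot c):
                ○ open, literals {a=F, c=F}.
          branch 1.2.2 (add (((a \leftrightarrow a) \to (\lnot e \to \lnot b)) \to b)):
            (\lnot a \lor \lnot c): β-rule — branch into \lnot a  //  \lnot c.
              branch 1.2.2.1 (add \lnot a):
                (((a \leftrightarrow a) \to (\lnot e \to \lnot b)) \to b): β-rule — branch into \lnot ((a \leftrightarrow a) \to (\lnot e \to \lnot b))  //  b.
                  branch 1.2.2.1.1 (add \lnot ((a \leftrightarrow a) \to (\lnot e \to \lnot b))):
                    \lnot ((a \leftrightarrow a) \to (\lnot e \to \lnot b)): α-rule — add (a \leftrightarrow a), \lnot (\lnot e \to \lnot b).
                    \lnot (\lnot e \to \lnot b): α-rule — add \lnot e, \lnot \lnot b.
                    (a \leftrightarrow a): β-rule — branch into a, a  //  \lnot a, \lnot a.
                      branch 1.2.2.1.1.1 (add a, a):
                        × closes — contains both a and \lnot a.
                      branch 1.2.2.1.1.2 (add \lnot a, \lnot a):
                        ○ open, literals {a=F, b=T, e=F}.
                  branch 1.2.2.1.2 (add b):
                    ○ open, literals {a=F, b=T}.
              branch 1.2.2.2 (add \lnot c):
                (((a \leftrightarrow a) \to (\lnot e \to \lnot b)) \to b): β-rule — branch into \lnot ((a \leftrightarrow a) \to (\lnot e \to \lnot b))  //  b.
                  branch 1.2.2.2.1 (add \lnot ((a \leftrightarrow a) \to (\lnot e \to \lnot b))):
                    \lnot ((a \leftrightarrow a) \to (\lnot e \to \lnot b)): α-rule — add (a \leftrightarrow a), \lnot (\lnot e \to \lnot b).
                    \lnot (\lnot e \to \lnot b): α-rule — add \lnot e, \lnot \lnot b.
                    (a \leftrightarrow a): β-rule — branch into a, a  //  \lnot a, \lnot a.
                      branch 1.2.2.2.1.1 (add a, a):
                        ○ open, literals {a=T, b=T, c=F, e=F}.
                      branch 1.2.2.2.1.2 (add \lnot a, \lnot a):
                        ○ open, literals {a=F, b=T, c=F, e=F}.
                  branch 1.2.2.2.2 (add b):
                    ○ open, literals {b=T, c=F}.
  branch 2 (add \lnot (a \to (\lnot a \lor \lnot c)), \lnot (a \to (((a \leftrightarrow a) \to (\lnot e \to \lnot b)) \to b))):
    \lnot (a \to (\lnot a \lor \lnot c)): α-rule — add a, \lnot (\lnot a \lor \lnot c).
    \lnot (a \to (((a \leftrightarrow a) \to (\lnot e \to \lnot b)) \to b)): α-rule — add a, \lnot (((a \leftrightarrow a) \to (\lnot e \to \lnot b)) \to b).
    \lnot (\lnot a \lor \lnot c): α-rule — add \lnot \lnot a, \lnot \lnot c.
    \lnot (((a \leftrightarrow a) \to (\lnot e \to \lnot b)) \to b): α-rule — add ((a \leftrightarrow a) \to (\lnot e \to \lnot b)), \lnot b.
    ((a \leftrightarrow a) \to (\lnot e \to \lnot b)): β-rule — branch into \lnot (a \leftrightarrow a)  //  (\lnot e \to \lnot b).
      branch 2.1 (add \lnot (a \leftrightarrow a)):
        \lnot (a \leftrightarrow a): β-rule — branch into a, \lnot a  //  \lnot a, a.
          branch 2.1.1 (add a, \lnot a):
            × closes — contains both a and \lnot a.
          branch 2.1.2 (add \lnot a, a):
            × closes — contains both a and \lnot a.
      branch 2.2 (add (\lnot e \to \lnot b)):
        (\lnot e \to \lnot b): β-rule — branch into \lnot \lnot e  //  \lnot b.
          branch 2.2.1 (add \lnot \lnot e):
            ○ open, literals {a=T, b=F, c=T, e=T}.
          branch 2.2.2 (add \lnot b):
            ○ open, literals {a=T, b=F, c=T}.
4 branches closed, 12 open.
Each open branch fixes some atoms; the unmentioned ones are free. Counting distinct full assignments: branch {a=F} (b, c, d, e) contributes 16 new; branch {a=F, b=T, e=F} (c, d) contributes 0 new; branch {a=F, b=T} (c, d, e) contributes 0 new; branch {a=F} (b, c, d, e) contributes 0 new; branch {a=F, c=F} (b, d, e) contributes 0 new; branch {a=F, b=T, e=F} (c, d) contributes 0 new; branch {a=F, b=T} (c, d, e) contributes 0 new; branch {a=T, b=T, c=F, e=F} (d) contributes 2 new; branch {a=F, b=T, c=F, e=F} (d) contributes 0 new; branch {b=T, c=F} (a, d, e) contributes 2 new; branch {a=T, b=F, c=T, e=T} (d) contributes 2 new; branch {a=T, b=F, c=T} (d, e) contributes 2 new. Total: 24.

24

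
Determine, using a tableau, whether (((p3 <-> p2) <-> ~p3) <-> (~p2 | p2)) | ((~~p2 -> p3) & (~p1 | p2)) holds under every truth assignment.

Not valid

Assume the negation and expand:
Initial set: {~((((p3 <-> p2) <-> ~p3) <-> (~p2 | p2)) | ((~~p2 -> p3) & (~p1 | p2)))}.
~((((p3 <-> p2) <-> ~p3) <-> (~p2 | p2)) | ((~~p2 -> p3) & (~p1 | p2))): α-rule — add ~(((p3 <-> p2) <-> ~p3) <-> (~p2 | p2)), ~((~~p2 -> p3) & (~p1 | p2)).
~(((p3 <-> p2) <-> ~p3) <-> (~p2 | p2)): β-rule — branch into ((p3 <-> p2) <-> ~p3), ~(~p2 | p2)  //  ~((p3 <-> p2) <-> ~p3), (~p2 | p2).
  branch 1 (add ((p3 <-> p2) <-> ~p3), ~(~p2 | p2)):
    ~(~p2 | p2): α-rule — add ~~p2, ~p2.
    × closes — contains both p2 and ~p2.
  branch 2 (add ~((p3 <-> p2) <-> ~p3), (~p2 | p2)):
    ~((~~p2 -> p3) & (~p1 | p2)): β-rule — branch into ~(~~p2 -> p3)  //  ~(~p1 | p2).
      branch 2.1 (add ~(~~p2 -> p3)):
        ~(~~p2 -> p3): α-rule — add ~~p2, ~p3.
        ~~p2: drop double negation, giving p2.
        ~((p3 <-> p2) <-> ~p3): β-rule — branch into (p3 <-> p2), ~~p3  //  ~(p3 <-> p2), ~p3.
          branch 2.1.1 (add (p3 <-> p2), ~~p3):
            × closes — contains both p3 and ~p3.
          branch 2.1.2 (add ~(p3 <-> p2), ~p3):
            (~p2 | p2): β-rule — branch into ~p2  //  p2.
              branch 2.1.2.1 (add ~p2):
                × closes — contains both p2 and ~p2.
              branch 2.1.2.2 (add p2):
                ~(p3 <-> p2): β-rule — branch into p3, ~p2  //  ~p3, p2.
                  branch 2.1.2.2.1 (add p3, ~p2):
                    × closes — contains both p3 and ~p3.
                  branch 2.1.2.2.2 (add ~p3, p2):
                    ○ open, literals {p2=T, p3=F}.
      branch 2.2 (add ~(~p1 | p2)):
        ~(~p1 | p2): α-rule — add ~~p1, ~p2.
        ~((p3 <-> p2) <-> ~p3): β-rule — branch into (p3 <-> p2), ~~p3  //  ~(p3 <-> p2), ~p3.
          branch 2.2.1 (add (p3 <-> p2), ~~p3):
            (~p2 | p2): β-rule — branch into ~p2  //  p2.
              branch 2.2.1.1 (add ~p2):
                (p3 <-> p2): β-rule — branch into p3, p2  //  ~p3, ~p2.
                  branch 2.2.1.1.1 (add p3, p2):
                    × closes — contains both p2 and ~p2.
                  branch 2.2.1.1.2 (add ~p3, ~p2):
                    × closes — contains both p3 and ~p3.
              branch 2.2.1.2 (add p2):
                × closes — contains both p2 and ~p2.
          branch 2.2.2 (add ~(p3 <-> p2), ~p3):
            (~p2 | p2): β-rule — branch into ~p2  //  p2.
              branch 2.2.2.1 (add ~p2):
                ~(p3 <-> p2): β-rule — branch into p3, ~p2  //  ~p3, p2.
                  branch 2.2.2.1.1 (add p3, ~p2):
                    × closes — contains both p3 and ~p3.
                  branch 2.2.2.1.2 (add ~p3, p2):
                    × closes — contains both p2 and ~p2.
              branch 2.2.2.2 (add p2):
                × closes — contains both p2 and ~p2.
10 branches closed, 1 open.
An open branch gives a countermodel: p2=T, p3=F (unmentioned atoms arbitrary); under it the original formula is false.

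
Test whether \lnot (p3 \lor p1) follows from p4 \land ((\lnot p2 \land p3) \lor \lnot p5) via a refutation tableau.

Initial set: {(p4 \land ((\lnot p2 \land p3) \lor \lnot p5)); \lnot \lnot (p3 \lor p1)}.
(p4 \land ((\lnot p2 \land p3) \lor \lnot p5)): α-rule — add p4, ((\lnot p2 \land p3) \lor \lnot p5).
\lnot \lnot (p3 \lor p1): β-rule — branch into p3  //  p1.
  branch 1 (add p3):
    ((\lnot p2 \land p3) \lor \lnot p5): β-rule — branch into (\lnot p2 \land p3)  //  \lnot p5.
      branch 1.1 (add (\lnot p2 \land p3)):
        (\lnot p2 \land p3): α-rule — add \lnot p2, p3.
        ○ open, literals {p2=false, p3=true, p4=true}.
      branch 1.2 (add \lnot p5):
        ○ open, literals {p3=true, p4=true, p5=false}.
  branch 2 (add p1):
    ((\lnot p2 \land p3) \lor \lnot p5): β-rule — branch into (\lnot p2 \land p3)  //  \lnot p5.
      branch 2.1 (add (\lnot p2 \land p3)):
        (\lnot p2 \land p3): α-rule — add \lnot p2, p3.
        ○ open, literals {p1=true, p2=false, p3=true, p4=true}.
      branch 2.2 (add \lnot p5):
        ○ open, literals {p1=true, p4=true, p5=false}.
0 branches closed, 4 open.
An open branch gives a countermodel: p2=false, p3=true, p4=true (unmentioned atoms arbitrary); the premises hold there but the conclusion fails.

No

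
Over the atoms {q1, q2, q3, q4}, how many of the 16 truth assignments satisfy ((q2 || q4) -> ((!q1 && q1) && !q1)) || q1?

Initial set: {T (((q2 || q4) -> ((!q1 && q1) && !q1)) || q1)}.
T (((q2 || q4) -> ((!q1 && q1) && !q1)) || q1): β-rule — branch into T ((q2 || q4) -> ((!q1 && q1) && !q1))  //  T q1.
  branch 1 (add T ((q2 || q4) -> ((!q1 && q1) && !q1))):
    T ((q2 || q4) -> ((!q1 && q1) && !q1)): β-rule — branch into F (q2 || q4)  //  T ((!q1 && q1) && !q1).
      branch 1.1 (add F (q2 || q4)):
        F (q2 || q4): α-rule — add F q2, F q4.
        ○ open, literals {q2=0, q4=0}.
      branch 1.2 (add T ((!q1 && q1) && !q1)):
        T ((!q1 && q1) && !q1): α-rule — add T (!q1 && q1), T !q1.
        T (!q1 && q1): α-rule — add T !q1, T q1.
        × closes — contains both q1 and !q1.
  branch 2 (add T q1):
    ○ open, literals {q1=1}.
1 branch closed, 2 open.
Each open branch fixes some atoms; the unmentioned ones are free. Counting distinct full assignments: branch {q2=0, q4=0} (q1, q3) contributes 4 new; branch {q1=1} (q2, q3, q4) contributes 6 new. Total: 10.

10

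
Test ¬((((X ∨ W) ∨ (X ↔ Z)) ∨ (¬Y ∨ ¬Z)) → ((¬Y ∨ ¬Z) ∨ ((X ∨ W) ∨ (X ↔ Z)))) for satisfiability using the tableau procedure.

Initial set: {¬((((X ∨ W) ∨ (X ↔ Z)) ∨ (¬Y ∨ ¬Z)) → ((¬Y ∨ ¬Z) ∨ ((X ∨ W) ∨ (X ↔ Z))))}.
¬((((X ∨ W) ∨ (X ↔ Z)) ∨ (¬Y ∨ ¬Z)) → ((¬Y ∨ ¬Z) ∨ ((X ∨ W) ∨ (X ↔ Z)))): α-rule — add (((X ∨ W) ∨ (X ↔ Z)) ∨ (¬Y ∨ ¬Z)), ¬((¬Y ∨ ¬Z) ∨ ((X ∨ W) ∨ (X ↔ Z))).
¬((¬Y ∨ ¬Z) ∨ ((X ∨ W) ∨ (X ↔ Z))): α-rule — add ¬(¬Y ∨ ¬Z), ¬((X ∨ W) ∨ (X ↔ Z)).
¬(¬Y ∨ ¬Z): α-rule — add ¬¬Y, ¬¬Z.
¬((X ∨ W) ∨ (X ↔ Z)): α-rule — add ¬(X ∨ W), ¬(X ↔ Z).
¬(X ∨ W): α-rule — add ¬X, ¬W.
(((X ∨ W) ∨ (X ↔ Z)) ∨ (¬Y ∨ ¬Z)): β-rule — branch into ((X ∨ W) ∨ (X ↔ Z))  //  (¬Y ∨ ¬Z).
  branch 1 (add ((X ∨ W) ∨ (X ↔ Z))):
    ¬(X ↔ Z): β-rule — branch into X, ¬Z  //  ¬X, Z.
      branch 1.1 (add X, ¬Z):
        × closes — contains both X and ¬X.
      branch 1.2 (add ¬X, Z):
        ((X ∨ W) ∨ (X ↔ Z)): β-rule — branch into (X ∨ W)  //  (X ↔ Z).
          branch 1.2.1 (add (X ∨ W)):
            (X ∨ W): β-rule — branch into X  //  W.
              branch 1.2.1.1 (add X):
                × closes — contains both X and ¬X.
              branch 1.2.1.2 (add W):
                × closes — contains both W and ¬W.
          branch 1.2.2 (add (X ↔ Z)):
            (X ↔ Z): β-rule — branch into X, Z  //  ¬X, ¬Z.
              branch 1.2.2.1 (add X, Z):
                × closes — contains both X and ¬X.
              branch 1.2.2.2 (add ¬X, ¬Z):
                × closes — contains both Z and ¬Z.
  branch 2 (add (¬Y ∨ ¬Z)):
    ¬(X ↔ Z): β-rule — branch into X, ¬Z  //  ¬X, Z.
      branch 2.1 (add X, ¬Z):
        × closes — contains both X and ¬X.
      branch 2.2 (add ¬X, Z):
        (¬Y ∨ ¬Z): β-rule — branch into ¬Y  //  ¬Z.
          branch 2.2.1 (add ¬Y):
            × closes — contains both Y and ¬Y.
          branch 2.2.2 (add ¬Z):
            × closes — contains both Z and ¬Z.
All 8 branches close.
Every branch closed; the formula is unsatisfiable.

Unsatisfiable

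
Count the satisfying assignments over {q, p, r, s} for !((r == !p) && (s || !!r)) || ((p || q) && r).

12

Initial set: {T (!((r == !p) && (s || !!r)) || ((p || q) && r))}.
T (!((r == !p) && (s || !!r)) || ((p || q) && r)): β-rule — branch into T !((r == !p) && (s || !!r))  //  T ((p || q) && r).
  branch 1 (add T !((r == !p) && (s || !!r))):
    T !((r == !p) && (s || !!r)): β-rule — branch into F (r == !p)  //  F (s || !!r).
      branch 1.1 (add F (r == !p)):
        F (r == !p): β-rule — branch into T r, F !p  //  F r, T !p.
          branch 1.1.1 (add T r, F !p):
            ○ open, literals {p=T, r=T}.
          branch 1.1.2 (add F r, T !p):
            ○ open, literals {p=F, r=F}.
      branch 1.2 (add F (s || !!r)):
        F (s || !!r): α-rule — add F s, F !!r.
        F !!r: drop double negation, giving F r.
        ○ open, literals {r=F, s=F}.
  branch 2 (add T ((p || q) && r)):
    T ((p || q) && r): α-rule — add T (p || q), T r.
    T (p || q): β-rule — branch into T p  //  T q.
      branch 2.1 (add T p):
        ○ open, literals {p=T, r=T}.
      branch 2.2 (add T q):
        ○ open, literals {q=T, r=T}.
0 branches closed, 5 open.
Each open branch fixes some atoms; the unmentioned ones are free. Counting distinct full assignments: branch {p=T, r=T} (q, s) contributes 4 new; branch {p=F, r=F} (q, s) contributes 4 new; branch {r=F, s=F} (q, p) contributes 2 new; branch {p=T, r=T} (q, s) contributes 0 new; branch {q=T, r=T} (p, s) contributes 2 new. Total: 12.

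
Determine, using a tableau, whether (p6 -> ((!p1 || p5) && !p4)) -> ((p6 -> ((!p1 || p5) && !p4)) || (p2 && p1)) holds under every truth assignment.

Valid

Assume the negation and expand:
Initial set: {!((p6 -> ((!p1 || p5) && !p4)) -> ((p6 -> ((!p1 || p5) && !p4)) || (p2 && p1)))}.
!((p6 -> ((!p1 || p5) && !p4)) -> ((p6 -> ((!p1 || p5) && !p4)) || (p2 && p1))): α-rule — add (p6 -> ((!p1 || p5) && !p4)), !((p6 -> ((!p1 || p5) && !p4)) || (p2 && p1)).
!((p6 -> ((!p1 || p5) && !p4)) || (p2 && p1)): α-rule — add !(p6 -> ((!p1 || p5) && !p4)), !(p2 && p1).
!(p6 -> ((!p1 || p5) && !p4)): α-rule — add p6, !((!p1 || p5) && !p4).
(p6 -> ((!p1 || p5) && !p4)): β-rule — branch into !p6  //  ((!p1 || p5) && !p4).
  branch 1 (add !p6):
    × closes — contains both p6 and !p6.
  branch 2 (add ((!p1 || p5) && !p4)):
    ((!p1 || p5) && !p4): α-rule — add (!p1 || p5), !p4.
    !(p2 && p1): β-rule — branch into !p2  //  !p1.
      branch 2.1 (add !p2):
        !((!p1 || p5) && !p4): β-rule — branch into !(!p1 || p5)  //  !!p4.
          branch 2.1.1 (add !(!p1 || p5)):
            !(!p1 || p5): α-rule — add !!p1, !p5.
            (!p1 || p5): β-rule — branch into !p1  //  p5.
              branch 2.1.1.1 (add !p1):
                × closes — contains both p1 and !p1.
              branch 2.1.1.2 (add p5):
                × closes — contains both p5 and !p5.
          branch 2.1.2 (add !!p4):
            × closes — contains both p4 and !p4.
      branch 2.2 (add !p1):
        !((!p1 || p5) && !p4): β-rule — branch into !(!p1 || p5)  //  !!p4.
          branch 2.2.1 (add !(!p1 || p5)):
            !(!p1 || p5): α-rule — add !!p1, !p5.
            × closes — contains both p1 and !p1.
          branch 2.2.2 (add !!p4):
            × closes — contains both p4 and !p4.
All 6 branches close.
Every branch closed, so the negation is unsatisfiable and the formula is valid.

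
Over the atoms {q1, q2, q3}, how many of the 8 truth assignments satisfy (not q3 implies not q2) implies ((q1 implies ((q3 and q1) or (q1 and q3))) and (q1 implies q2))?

6

Initial set: {((not q3 implies not q2) implies ((q1 implies ((q3 and q1) or (q1 and q3))) and (q1 implies q2)))}.
((not q3 implies not q2) implies ((q1 implies ((q3 and q1) or (q1 and q3))) and (q1 implies q2))): β-rule — branch into not (not q3 implies not q2)  //  ((q1 implies ((q3 and q1) or (q1 and q3))) and (q1 implies q2)).
  branch 1 (add not (not q3 implies not q2)):
    not (not q3 implies not q2): α-rule — add not q3, not not q2.
    ○ open, literals {q2=true, q3=false}.
  branch 2 (add ((q1 implies ((q3 and q1) or (q1 and q3))) and (q1 implies q2))):
    ((q1 implies ((q3 and q1) or (q1 and q3))) and (q1 implies q2)): α-rule — add (q1 implies ((q3 and q1) or (q1 and q3))), (q1 implies q2).
    (q1 implies ((q3 and q1) or (q1 and q3))): β-rule — branch into not q1  //  ((q3 and q1) or (q1 and q3)).
      branch 2.1 (add not q1):
        (q1 implies q2): β-rule — branch into not q1  //  q2.
          branch 2.1.1 (add not q1):
            ○ open, literals {q1=false}.
          branch 2.1.2 (add q2):
            ○ open, literals {q1=false, q2=true}.
      branch 2.2 (add ((q3 and q1) or (q1 and q3))):
        (q1 implies q2): β-rule — branch into not q1  //  q2.
          branch 2.2.1 (add not q1):
            ((q3 and q1) or (q1 and q3)): β-rule — branch into (q3 and q1)  //  (q1 and q3).
              branch 2.2.1.1 (add (q3 and q1)):
                (q3 and q1): α-rule — add q3, q1.
                × closes — contains both q1 and not q1.
              branch 2.2.1.2 (add (q1 and q3)):
                (q1 and q3): α-rule — add q1, q3.
                × closes — contains both q1 and not q1.
          branch 2.2.2 (add q2):
            ((q3 and q1) or (q1 and q3)): β-rule — branch into (q3 and q1)  //  (q1 and q3).
              branch 2.2.2.1 (add (q3 and q1)):
                (q3 and q1): α-rule — add q3, q1.
                ○ open, literals {q1=true, q2=true, q3=true}.
              branch 2.2.2.2 (add (q1 and q3)):
                (q1 and q3): α-rule — add q1, q3.
                ○ open, literals {q1=true, q2=true, q3=true}.
2 branches closed, 5 open.
Each open branch fixes some atoms; the unmentioned ones are free. Counting distinct full assignments: branch {q2=true, q3=false} (q1) contributes 2 new; branch {q1=false} (q2, q3) contributes 3 new; branch {q1=false, q2=true} (q3) contributes 0 new; branch {q1=true, q2=true, q3=true} (none free) contributes 1 new; branch {q1=true, q2=true, q3=true} (none free) contributes 0 new. Total: 6.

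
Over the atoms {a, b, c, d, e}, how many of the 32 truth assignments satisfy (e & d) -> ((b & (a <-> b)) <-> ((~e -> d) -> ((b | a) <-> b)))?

28

Initial set: {((e & d) -> ((b & (a <-> b)) <-> ((~e -> d) -> ((b | a) <-> b))))}.
((e & d) -> ((b & (a <-> b)) <-> ((~e -> d) -> ((b | a) <-> b)))): β-rule — branch into ~(e & d)  //  ((b & (a <-> b)) <-> ((~e -> d) -> ((b | a) <-> b))).
  branch 1 (add ~(e & d)):
    ~(e & d): β-rule — branch into ~e  //  ~d.
      branch 1.1 (add ~e):
        ○ open, literals {e=0}.
      branch 1.2 (add ~d):
        ○ open, literals {d=0}.
  branch 2 (add ((b & (a <-> b)) <-> ((~e -> d) -> ((b | a) <-> b)))):
    ((b & (a <-> b)) <-> ((~e -> d) -> ((b | a) <-> b))): β-rule — branch into (b & (a <-> b)), ((~e -> d) -> ((b | a) <-> b))  //  ~(b & (a <-> b)), ~((~e -> d) -> ((b | a) <-> b)).
      branch 2.1 (add (b & (a <-> b)), ((~e -> d) -> ((b | a) <-> b))):
        (b & (a <-> b)): α-rule — add b, (a <-> b).
        ((~e -> d) -> ((b | a) <-> b)): β-rule — branch into ~(~e -> d)  //  ((b | a) <-> b).
          branch 2.1.1 (add ~(~e -> d)):
            ~(~e -> d): α-rule — add ~e, ~d.
            (a <-> b): β-rule — branch into a, b  //  ~a, ~b.
              branch 2.1.1.1 (add a, b):
                ○ open, literals {a=1, b=1, d=0, e=0}.
              branch 2.1.1.2 (add ~a, ~b):
                × closes — contains both b and ~b.
          branch 2.1.2 (add ((b | a) <-> b)):
            (a <-> b): β-rule — branch into a, b  //  ~a, ~b.
              branch 2.1.2.1 (add a, b):
                ((b | a) <-> b): β-rule — branch into (b | a), b  //  ~(b | a), ~b.
                  branch 2.1.2.1.1 (add (b | a), b):
                    (b | a): β-rule — branch into b  //  a.
                      branch 2.1.2.1.1.1 (add b):
                        ○ open, literals {a=1, b=1}.
                      branch 2.1.2.1.1.2 (add a):
                        ○ open, literals {a=1, b=1}.
                  branch 2.1.2.1.2 (add ~(b | a), ~b):
                    × closes — contains both b and ~b.
              branch 2.1.2.2 (add ~a, ~b):
                × closes — contains both b and ~b.
      branch 2.2 (add ~(b & (a <-> b)), ~((~e -> d) -> ((b | a) <-> b))):
        ~((~e -> d) -> ((b | a) <-> b)): α-rule — add (~e -> d), ~((b | a) <-> b).
        ~(b & (a <-> b)): β-rule — branch into ~b  //  ~(a <-> b).
          branch 2.2.1 (add ~b):
            (~e -> d): β-rule — branch into ~~e  //  d.
              branch 2.2.1.1 (add ~~e):
                ~((b | a) <-> b): β-rule — branch into (b | a), ~b  //  ~(b | a), b.
                  branch 2.2.1.1.1 (add (b | a), ~b):
                    (b | a): β-rule — branch into b  //  a.
                      branch 2.2.1.1.1.1 (add b):
                        × closes — contains both b and ~b.
                      branch 2.2.1.1.1.2 (add a):
                        ○ open, literals {a=1, b=0, e=1}.
                  branch 2.2.1.1.2 (add ~(b | a), b):
                    × closes — contains both b and ~b.
              branch 2.2.1.2 (add d):
                ~((b | a) <-> b): β-rule — branch into (b | a), ~b  //  ~(b | a), b.
                  branch 2.2.1.2.1 (add (b | a), ~b):
                    (b | a): β-rule — branch into b  //  a.
                      branch 2.2.1.2.1.1 (add b):
                        × closes — contains both b and ~b.
                      branch 2.2.1.2.1.2 (add a):
                        ○ open, literals {a=1, b=0, d=1}.
                  branch 2.2.1.2.2 (add ~(b | a), b):
                    × closes — contains both b and ~b.
          branch 2.2.2 (add ~(a <-> b)):
            (~e -> d): β-rule — branch into ~~e  //  d.
              branch 2.2.2.1 (add ~~e):
                ~((b | a) <-> b): β-rule — branch into (b | a), ~b  //  ~(b | a), b.
                  branch 2.2.2.1.1 (add (b | a), ~b):
                    ~(a <-> b): β-rule — branch into a, ~b  //  ~a, b.
                      branch 2.2.2.1.1.1 (add a, ~b):
                        (b | a): β-rule — branch into b  //  a.
                          branch 2.2.2.1.1.1.1 (add b):
                            × closes — contains both b and ~b.
                          branch 2.2.2.1.1.1.2 (add a):
                            ○ open, literals {a=1, b=0, e=1}.
                      branch 2.2.2.1.1.2 (add ~a, b):
                        × closes — contains both b and ~b.
                  branch 2.2.2.1.2 (add ~(b | a), b):
                    ~(b | a): α-rule — add ~b, ~a.
                    × closes — contains both b and ~b.
              branch 2.2.2.2 (add d):
                ~((b | a) <-> b): β-rule — branch into (b | a), ~b  //  ~(b | a), b.
                  branch 2.2.2.2.1 (add (b | a), ~b):
                    ~(a <-> b): β-rule — branch into a, ~b  //  ~a, b.
                      branch 2.2.2.2.1.1 (add a, ~b):
                        (b | a): β-rule — branch into b  //  a.
                          branch 2.2.2.2.1.1.1 (add b):
                            × closes — contains both b and ~b.
                          branch 2.2.2.2.1.1.2 (add a):
                            ○ open, literals {a=1, b=0, d=1}.
                      branch 2.2.2.2.1.2 (add ~a, b):
                        × closes — contains both b and ~b.
                  branch 2.2.2.2.2 (add ~(b | a), b):
                    ~(b | a): α-rule — add ~b, ~a.
                    × closes — contains both b and ~b.
13 branches closed, 9 open.
Each open branch fixes some atoms; the unmentioned ones are free. Counting distinct full assignments: branch {e=0} (a, b, c, d) contributes 16 new; branch {d=0} (a, b, c, e) contributes 8 new; branch {a=1, b=1, d=0, e=0} (c) contributes 0 new; branch {a=1, b=1} (c, d, e) contributes 2 new; branch {a=1, b=1} (c, d, e) contributes 0 new; branch {a=1, b=0, e=1} (c, d) contributes 2 new; branch {a=1, b=0, d=1} (c, e) contributes 0 new; branch {a=1, b=0, e=1} (c, d) contributes 0 new; branch {a=1, b=0, d=1} (c, e) contributes 0 new. Total: 28.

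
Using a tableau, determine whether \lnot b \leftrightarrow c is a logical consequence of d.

Initial set: {d; \lnot (\lnot b \leftrightarrow c)}.
\lnot (\lnot b \leftrightarrow c): β-rule — branch into \lnot b, \lnot c  //  \lnot \lnot b, c.
  branch 1 (add \lnot b, \lnot c):
    ○ open, literals {b=false, c=false, d=true}.
  branch 2 (add \lnot \lnot b, c):
    ○ open, literals {b=true, c=true, d=true}.
0 branches closed, 2 open.
An open branch gives a countermodel: b=false, c=false, d=true (unmentioned atoms arbitrary); the premises hold there but the conclusion fails.

No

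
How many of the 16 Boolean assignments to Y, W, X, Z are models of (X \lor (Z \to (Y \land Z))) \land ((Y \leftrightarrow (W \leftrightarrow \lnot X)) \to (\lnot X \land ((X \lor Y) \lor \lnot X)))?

Initial set: {((X \lor (Z \to (Y \land Z))) \land ((Y \leftrightarrow (W \leftrightarrow \lnot X)) \to (\lnot X \land ((X \lor Y) \lor \lnot X))))}.
((X \lor (Z \to (Y \land Z))) \land ((Y \leftrightarrow (W \leftrightarrow \lnot X)) \to (\lnot X \land ((X \lor Y) \lor \lnot X)))): α-rule — add (X \lor (Z \to (Y \land Z))), ((Y \leftrightarrow (W \leftrightarrow \lnot X)) \to (\lnot X \land ((X \lor Y) \lor \lnot X))).
(X \lor (Z \to (Y \land Z))): β-rule — branch into X  //  (Z \to (Y \land Z)).
  branch 1 (add X):
    ((Y \leftrightarrow (W \leftrightarrow \lnot X)) \to (\lnot X \land ((X \lor Y) \lor \lnot X))): β-rule — branch into \lnot (Y \leftrightarrow (W \leftrightarrow \lnot X))  //  (\lnot X \land ((X \lor Y) \lor \lnot X)).
      branch 1.1 (add \lnot (Y \leftrightarrow (W \leftrightarrow \lnot X))):
        \lnot (Y \leftrightarrow (W \leftrightarrow \lnot X)): β-rule — branch into Y, \lnot (W \leftrightarrow \lnot X)  //  \lnot Y, (W \leftrightarrow \lnot X).
          branch 1.1.1 (add Y, \lnot (W \leftrightarrow \lnot X)):
            \lnot (W \leftrightarrow \lnot X): β-rule — branch into W, \lnot \lnot X  //  \lnot W, \lnot X.
              branch 1.1.1.1 (add W, \lnot \lnot X):
                ○ open, literals {W=1, X=1, Y=1}.
              branch 1.1.1.2 (add \lnot W, \lnot X):
                × closes — contains both X and \lnot X.
          branch 1.1.2 (add \lnot Y, (W \leftrightarrow \lnot X)):
            (W \leftrightarrow \lnot X): β-rule — branch into W, \lnot X  //  \lnot W, \lnot \lnot X.
              branch 1.1.2.1 (add W, \lnot X):
                × closes — contains both X and \lnot X.
              branch 1.1.2.2 (add \lnot W, \lnot \lnot X):
                ○ open, literals {W=0, X=1, Y=0}.
      branch 1.2 (add (\lnot X \land ((X \lor Y) \lor \lnot X))):
        (\lnot X \land ((X \lor Y) \lor \lnot X)): α-rule — add \lnot X, ((X \lor Y) \lor \lnot X).
        × closes — contains both X and \lnot X.
  branch 2 (add (Z \to (Y \land Z))):
    ((Y \leftrightarrow (W \leftrightarrow \lnot X)) \to (\lnot X \land ((X \lor Y) \lor \lnot X))): β-rule — branch into \lnot (Y \leftrightarrow (W \leftrightarrow \lnot X))  //  (\lnot X \land ((X \lor Y) \lor \lnot X)).
      branch 2.1 (add \lnot (Y \leftrightarrow (W \leftrightarrow \lnot X))):
        (Z \to (Y \land Z)): β-rule — branch into \lnot Z  //  (Y \land Z).
          branch 2.1.1 (add \lnot Z):
            \lnot (Y \leftrightarrow (W \leftrightarrow \lnot X)): β-rule — branch into Y, \lnot (W \leftrightarrow \lnot X)  //  \lnot Y, (W \leftrightarrow \lnot X).
              branch 2.1.1.1 (add Y, \lnot (W \leftrightarrow \lnot X)):
                \lnot (W \leftrightarrow \lnot X): β-rule — branch into W, \lnot \lnot X  //  \lnot W, \lnot X.
                  branch 2.1.1.1.1 (add W, \lnot \lnot X):
                    ○ open, literals {W=1, X=1, Y=1, Z=0}.
                  branch 2.1.1.1.2 (add \lnot W, \lnot X):
                    ○ open, literals {W=0, X=0, Y=1, Z=0}.
              branch 2.1.1.2 (add \lnot Y, (W \leftrightarrow \lnot X)):
                (W \leftrightarrow \lnot X): β-rule — branch into W, \lnot X  //  \lnot W, \lnot \lnot X.
                  branch 2.1.1.2.1 (add W, \lnot X):
                    ○ open, literals {W=1, X=0, Y=0, Z=0}.
                  branch 2.1.1.2.2 (add \lnot W, \lnot \lnot X):
                    ○ open, literals {W=0, X=1, Y=0, Z=0}.
          branch 2.1.2 (add (Y \land Z)):
            (Y \land Z): α-rule — add Y, Z.
            \lnot (Y \leftrightarrow (W \leftrightarrow \lnot X)): β-rule — branch into Y, \lnot (W \leftrightarrow \lnot X)  //  \lnot Y, (W \leftrightarrow \lnot X).
              branch 2.1.2.1 (add Y, \lnot (W \leftrightarrow \lnot X)):
                \lnot (W \leftrightarrow \lnot X): β-rule — branch into W, \lnot \lnot X  //  \lnot W, \lnot X.
                  branch 2.1.2.1.1 (add W, \lnot \lnot X):
                    ○ open, literals {W=1, X=1, Y=1, Z=1}.
                  branch 2.1.2.1.2 (add \lnot W, \lnot X):
                    ○ open, literals {W=0, X=0, Y=1, Z=1}.
              branch 2.1.2.2 (add \lnot Y, (W \leftrightarrow \lnot X)):
                × closes — contains both Y and \lnot Y.
      branch 2.2 (add (\lnot X \land ((X \lor Y) \lor \lnot X))):
        (\lnot X \land ((X \lor Y) \lor \lnot X)): α-rule — add \lnot X, ((X \lor Y) \lor \lnot X).
        (Z \to (Y \land Z)): β-rule — branch into \lnot Z  //  (Y \land Z).
          branch 2.2.1 (add \lnot Z):
            ((X \lor Y) \lor \lnot X): β-rule — branch into (X \lor Y)  //  \lnot X.
              branch 2.2.1.1 (add (X \lor Y)):
                (X \lor Y): β-rule — branch into X  //  Y.
                  branch 2.2.1.1.1 (add X):
                    × closes — contains both X and \lnot X.
                  branch 2.2.1.1.2 (add Y):
                    ○ open, literals {X=0, Y=1, Z=0}.
              branch 2.2.1.2 (add \lnot X):
                ○ open, literals {X=0, Z=0}.
          branch 2.2.2 (add (Y \land Z)):
            (Y \land Z): α-rule — add Y, Z.
            ((X \lor Y) \lor \lnot X): β-rule — branch into (X \lor Y)  //  \lnot X.
              branch 2.2.2.1 (add (X \lor Y)):
                (X \lor Y): β-rule — branch into X  //  Y.
                  branch 2.2.2.1.1 (add X):
                    × closes — contains both X and \lnot X.
                  branch 2.2.2.1.2 (add Y):
                    ○ open, literals {X=0, Y=1, Z=1}.
              branch 2.2.2.2 (add \lnot X):
                ○ open, literals {X=0, Y=1, Z=1}.
6 branches closed, 12 open.
Each open branch fixes some atoms; the unmentioned ones are free. Counting distinct full assignments: branch {W=1, X=1, Y=1} (Z) contributes 2 new; branch {W=0, X=1, Y=0} (Z) contributes 2 new; branch {W=1, X=1, Y=1, Z=0} (none free) contributes 0 new; branch {W=0, X=0, Y=1, Z=0} (none free) contributes 1 new; branch {W=1, X=0, Y=0, Z=0} (none free) contributes 1 new; branch {W=0, X=1, Y=0, Z=0} (none free) contributes 0 new; branch {W=1, X=1, Y=1, Z=1} (none free) contributes 0 new; branch {W=0, X=0, Y=1, Z=1} (none free) contributes 1 new; branch {X=0, Y=1, Z=0} (W) contributes 1 new; branch {X=0, Z=0} (Y, W) contributes 1 new; branch {X=0, Y=1, Z=1} (W) contributes 1 new; branch {X=0, Y=1, Z=1} (W) contributes 0 new. Total: 10.

10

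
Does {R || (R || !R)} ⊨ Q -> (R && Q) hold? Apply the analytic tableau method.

Initial set: {(R || (R || !R)); !(Q -> (R && Q))}.
!(Q -> (R && Q)): α-rule — add Q, !(R && Q).
(R || (R || !R)): β-rule — branch into R  //  (R || !R).
  branch 1 (add R):
    !(R && Q): β-rule — branch into !R  //  !Q.
      branch 1.1 (add !R):
        × closes — contains both R and !R.
      branch 1.2 (add !Q):
        × closes — contains both Q and !Q.
  branch 2 (add (R || !R)):
    !(R && Q): β-rule — branch into !R  //  !Q.
      branch 2.1 (add !R):
        (R || !R): β-rule — branch into R  //  !R.
          branch 2.1.1 (add R):
            × closes — contains both R and !R.
          branch 2.1.2 (add !R):
            ○ open, literals {Q=true, R=false}.
      branch 2.2 (add !Q):
        × closes — contains both Q and !Q.
4 branches closed, 1 open.
An open branch gives a countermodel: Q=true, R=false (unmentioned atoms arbitrary); the premises hold there but the conclusion fails.

No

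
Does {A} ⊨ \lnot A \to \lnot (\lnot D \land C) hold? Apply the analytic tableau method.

Yes

Initial set: {A; \lnot (\lnot A \to \lnot (\lnot D \land C))}.
\lnot (\lnot A \to \lnot (\lnot D \land C)): α-rule — add \lnot A, \lnot \lnot (\lnot D \land C).
× closes — contains both A and \lnot A.
All 1 branch closes.
Every branch closed, so the premises entail the conclusion.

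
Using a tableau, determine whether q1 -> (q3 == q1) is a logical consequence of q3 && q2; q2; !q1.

Yes

Initial set: {(q3 && q2); q2; !q1; !(q1 -> (q3 == q1))}.
(q3 && q2): α-rule — add q3, q2.
!(q1 -> (q3 == q1)): α-rule — add q1, !(q3 == q1).
× closes — contains both q1 and !q1.
All 1 branch closes.
Every branch closed, so the premises entail the conclusion.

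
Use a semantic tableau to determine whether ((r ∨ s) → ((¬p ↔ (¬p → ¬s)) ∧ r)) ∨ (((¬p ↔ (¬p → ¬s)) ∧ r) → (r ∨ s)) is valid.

Valid

Assume the negation and expand:
Initial set: {¬(((r ∨ s) → ((¬p ↔ (¬p → ¬s)) ∧ r)) ∨ (((¬p ↔ (¬p → ¬s)) ∧ r) → (r ∨ s)))}.
¬(((r ∨ s) → ((¬p ↔ (¬p → ¬s)) ∧ r)) ∨ (((¬p ↔ (¬p → ¬s)) ∧ r) → (r ∨ s))): α-rule — add ¬((r ∨ s) → ((¬p ↔ (¬p → ¬s)) ∧ r)), ¬(((¬p ↔ (¬p → ¬s)) ∧ r) → (r ∨ s)).
¬((r ∨ s) → ((¬p ↔ (¬p → ¬s)) ∧ r)): α-rule — add (r ∨ s), ¬((¬p ↔ (¬p → ¬s)) ∧ r).
¬(((¬p ↔ (¬p → ¬s)) ∧ r) → (r ∨ s)): α-rule — add ((¬p ↔ (¬p → ¬s)) ∧ r), ¬(r ∨ s).
((¬p ↔ (¬p → ¬s)) ∧ r): α-rule — add (¬p ↔ (¬p → ¬s)), r.
¬(r ∨ s): α-rule — add ¬r, ¬s.
× closes — contains both r and ¬r.
All 1 branch closes.
Every branch closed, so the negation is unsatisfiable and the formula is valid.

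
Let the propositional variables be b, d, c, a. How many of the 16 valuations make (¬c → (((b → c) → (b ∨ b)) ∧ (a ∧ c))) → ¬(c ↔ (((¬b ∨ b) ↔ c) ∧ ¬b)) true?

Initial set: {T ((¬c → (((b → c) → (b ∨ b)) ∧ (a ∧ c))) → ¬(c ↔ (((¬b ∨ b) ↔ c) ∧ ¬b)))}.
T ((¬c → (((b → c) → (b ∨ b)) ∧ (a ∧ c))) → ¬(c ↔ (((¬b ∨ b) ↔ c) ∧ ¬b))): β-rule — branch into F (¬c → (((b → c) → (b ∨ b)) ∧ (a ∧ c)))  //  T ¬(c ↔ (((¬b ∨ b) ↔ c) ∧ ¬b)).
  branch 1 (add F (¬c → (((b → c) → (b ∨ b)) ∧ (a ∧ c)))):
    F (¬c → (((b → c) → (b ∨ b)) ∧ (a ∧ c))): α-rule — add T ¬c, F (((b → c) → (b ∨ b)) ∧ (a ∧ c)).
    F (((b → c) → (b ∨ b)) ∧ (a ∧ c)): β-rule — branch into F ((b → c) → (b ∨ b))  //  F (a ∧ c).
      branch 1.1 (add F ((b → c) → (b ∨ b))):
        F ((b → c) → (b ∨ b)): α-rule — add T (b → c), F (b ∨ b).
        F (b ∨ b): α-rule — add F b, F b.
        T (b → c): β-rule — branch into F b  //  T c.
          branch 1.1.1 (add F b):
            ○ open, literals {b=false, c=false}.
          branch 1.1.2 (add T c):
            × closes — contains both c and ¬c.
      branch 1.2 (add F (a ∧ c)):
        F (a ∧ c): β-rule — branch into F a  //  F c.
          branch 1.2.1 (add F a):
            ○ open, literals {a=false, c=false}.
          branch 1.2.2 (add F c):
            ○ open, literals {c=false}.
  branch 2 (add T ¬(c ↔ (((¬b ∨ b) ↔ c) ∧ ¬b))):
    T ¬(c ↔ (((¬b ∨ b) ↔ c) ∧ ¬b)): β-rule — branch into T c, F (((¬b ∨ b) ↔ c) ∧ ¬b)  //  F c, T (((¬b ∨ b) ↔ c) ∧ ¬b).
      branch 2.1 (add T c, F (((¬b ∨ b) ↔ c) ∧ ¬b)):
        F (((¬b ∨ b) ↔ c) ∧ ¬b): β-rule — branch into F ((¬b ∨ b) ↔ c)  //  F ¬b.
          branch 2.1.1 (add F ((¬b ∨ b) ↔ c)):
            F ((¬b ∨ b) ↔ c): β-rule — branch into T (¬b ∨ b), F c  //  F (¬b ∨ b), T c.
              branch 2.1.1.1 (add T (¬b ∨ b), F c):
                × closes — contains both c and ¬c.
              branch 2.1.1.2 (add F (¬b ∨ b), T c):
                F (¬b ∨ b): α-rule — add F ¬b, F b.
                × closes — contains both b and ¬b.
          branch 2.1.2 (add F ¬b):
            ○ open, literals {b=true, c=true}.
      branch 2.2 (add F c, T (((¬b ∨ b) ↔ c) ∧ ¬b)):
        T (((¬b ∨ b) ↔ c) ∧ ¬b): α-rule — add T ((¬b ∨ b) ↔ c), T ¬b.
        T ((¬b ∨ b) ↔ c): β-rule — branch into T (¬b ∨ b), T c  //  F (¬b ∨ b), F c.
          branch 2.2.1 (add T (¬b ∨ b), T c):
            × closes — contains both c and ¬c.
          branch 2.2.2 (add F (¬b ∨ b), F c):
            F (¬b ∨ b): α-rule — add F ¬b, F b.
            × closes — contains both b and ¬b.
5 branches closed, 4 open.
Each open branch fixes some atoms; the unmentioned ones are free. Counting distinct full assignments: branch {b=false, c=false} (d, a) contributes 4 new; branch {a=false, c=false} (b, d) contributes 2 new; branch {c=false} (b, d, a) contributes 2 new; branch {b=true, c=true} (d, a) contributes 4 new. Total: 12.

12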